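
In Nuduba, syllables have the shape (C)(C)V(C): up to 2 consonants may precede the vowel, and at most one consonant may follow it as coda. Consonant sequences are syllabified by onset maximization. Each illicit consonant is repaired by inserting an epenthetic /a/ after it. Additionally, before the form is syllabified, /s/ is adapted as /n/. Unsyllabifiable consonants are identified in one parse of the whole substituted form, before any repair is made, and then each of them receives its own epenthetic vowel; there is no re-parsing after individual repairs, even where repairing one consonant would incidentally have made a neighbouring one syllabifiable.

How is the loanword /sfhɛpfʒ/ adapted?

Substitution: /s/ → /n/, giving /nfhɛpfʒ/.
The consonants /n/, /f/, /ʒ/ cannot be parsed into a legal (C)(C)V(C) syllable (at most one coda consonant is licensed; onsets may contain at most 2 consonants).
Epenthesis after each stranded consonant: /n/ → /na/, /f/ → /fa/, /ʒ/ → /ʒa/.

nafhɛpfaʒa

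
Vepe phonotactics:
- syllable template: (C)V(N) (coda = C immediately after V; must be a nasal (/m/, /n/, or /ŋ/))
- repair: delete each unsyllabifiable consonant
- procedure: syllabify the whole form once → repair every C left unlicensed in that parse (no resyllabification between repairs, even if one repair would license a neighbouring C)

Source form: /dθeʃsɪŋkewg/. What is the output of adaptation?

θesɪŋke

The consonants /d/, /ʃ/, /w/, /g/ cannot be parsed into a legal (C)V(N) syllable (only a nasal (/m/, /n/, or /ŋ/) is licensed in coda position; onsets are limited to one consonant).
Each unlicensed consonant is deleted: /d/, /ʃ/, /w/, /g/.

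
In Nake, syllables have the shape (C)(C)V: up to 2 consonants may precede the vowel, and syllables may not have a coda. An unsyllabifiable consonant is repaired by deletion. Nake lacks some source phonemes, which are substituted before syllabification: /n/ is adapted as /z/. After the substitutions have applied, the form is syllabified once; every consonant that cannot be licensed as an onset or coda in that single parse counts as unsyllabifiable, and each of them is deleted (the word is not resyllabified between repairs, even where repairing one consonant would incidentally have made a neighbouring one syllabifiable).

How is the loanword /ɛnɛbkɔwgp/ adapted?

Substitution: /n/ → /z/, giving /ɛzɛbkɔwgp/.
Under (C)(C)V, the unsyllabifiable consonants are /w/, /g/, /p/ (no codas are permitted; onsets may contain at most 2 consonants).
Deletion applies to /w/, /g/, /p/.

ɛzɛbkɔ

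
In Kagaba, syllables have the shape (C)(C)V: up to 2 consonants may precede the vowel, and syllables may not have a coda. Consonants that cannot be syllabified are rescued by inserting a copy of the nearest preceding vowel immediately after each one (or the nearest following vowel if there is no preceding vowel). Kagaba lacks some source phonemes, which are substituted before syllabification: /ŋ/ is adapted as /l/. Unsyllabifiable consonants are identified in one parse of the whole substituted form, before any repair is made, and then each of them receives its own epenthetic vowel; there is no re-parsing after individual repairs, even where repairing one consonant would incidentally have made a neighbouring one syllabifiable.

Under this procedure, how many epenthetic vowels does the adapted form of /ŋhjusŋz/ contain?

4

After substitution the input is /lhjuslz/.
The unsyllabifiable consonants are /l/, /s/, /l/, /z/; each receives one epenthetic vowel.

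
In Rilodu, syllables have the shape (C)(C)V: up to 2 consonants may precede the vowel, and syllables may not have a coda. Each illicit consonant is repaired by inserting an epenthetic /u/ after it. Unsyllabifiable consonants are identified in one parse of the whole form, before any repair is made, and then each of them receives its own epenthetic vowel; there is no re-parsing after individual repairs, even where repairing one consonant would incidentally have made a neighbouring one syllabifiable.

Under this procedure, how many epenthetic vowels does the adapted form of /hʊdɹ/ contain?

The unsyllabifiable consonants are /d/, /ɹ/; each receives one epenthetic vowel.

2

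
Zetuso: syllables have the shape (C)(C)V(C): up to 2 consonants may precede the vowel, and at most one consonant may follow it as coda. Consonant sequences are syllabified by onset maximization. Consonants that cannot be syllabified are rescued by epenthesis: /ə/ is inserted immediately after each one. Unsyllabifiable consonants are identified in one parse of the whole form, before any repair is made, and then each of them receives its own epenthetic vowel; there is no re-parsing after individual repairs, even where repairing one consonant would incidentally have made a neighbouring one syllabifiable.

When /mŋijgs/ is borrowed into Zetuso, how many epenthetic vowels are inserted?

2

The unsyllabifiable consonants are /g/, /s/; each receives one epenthetic vowel.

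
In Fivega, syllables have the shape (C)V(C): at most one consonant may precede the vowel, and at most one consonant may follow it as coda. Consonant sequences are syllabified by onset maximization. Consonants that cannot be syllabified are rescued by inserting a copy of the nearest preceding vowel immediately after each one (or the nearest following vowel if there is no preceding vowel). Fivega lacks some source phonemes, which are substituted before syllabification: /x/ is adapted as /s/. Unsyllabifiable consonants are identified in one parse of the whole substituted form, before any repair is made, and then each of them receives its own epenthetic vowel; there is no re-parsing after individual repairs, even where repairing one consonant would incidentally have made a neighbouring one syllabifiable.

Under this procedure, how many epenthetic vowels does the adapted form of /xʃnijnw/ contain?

4

After substitution the input is /sʃnijnw/.
The unsyllabifiable consonants are /s/, /ʃ/, /n/, /w/; each receives one epenthetic vowel.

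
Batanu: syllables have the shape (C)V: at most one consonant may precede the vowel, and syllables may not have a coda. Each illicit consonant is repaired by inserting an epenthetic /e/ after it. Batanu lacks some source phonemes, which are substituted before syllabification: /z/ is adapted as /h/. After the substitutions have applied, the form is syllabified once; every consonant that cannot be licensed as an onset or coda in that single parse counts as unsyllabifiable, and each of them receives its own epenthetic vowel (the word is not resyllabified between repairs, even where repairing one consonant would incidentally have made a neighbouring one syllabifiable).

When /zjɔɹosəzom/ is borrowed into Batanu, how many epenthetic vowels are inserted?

After substitution the input is /hjɔɹosəhom/.
The unsyllabifiable consonants are /h/, /m/; each receives one epenthetic vowel.

2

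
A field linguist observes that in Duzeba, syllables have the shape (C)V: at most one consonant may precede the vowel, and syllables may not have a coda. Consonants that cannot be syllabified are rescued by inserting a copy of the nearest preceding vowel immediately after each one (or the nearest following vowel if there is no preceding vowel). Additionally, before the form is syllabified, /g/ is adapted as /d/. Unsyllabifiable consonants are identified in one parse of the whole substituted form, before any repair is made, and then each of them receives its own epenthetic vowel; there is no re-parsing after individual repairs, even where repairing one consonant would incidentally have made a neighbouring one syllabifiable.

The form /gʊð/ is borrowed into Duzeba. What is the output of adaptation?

Substitution: /g/ → /d/, giving /dʊð/.
Syllabifying with onset maximization leaves /ð/ stranded (no codas are permitted; onsets are limited to one consonant).
Inserting the epenthetic vowel yields /ð/ → /ðʊ/.

dʊðʊ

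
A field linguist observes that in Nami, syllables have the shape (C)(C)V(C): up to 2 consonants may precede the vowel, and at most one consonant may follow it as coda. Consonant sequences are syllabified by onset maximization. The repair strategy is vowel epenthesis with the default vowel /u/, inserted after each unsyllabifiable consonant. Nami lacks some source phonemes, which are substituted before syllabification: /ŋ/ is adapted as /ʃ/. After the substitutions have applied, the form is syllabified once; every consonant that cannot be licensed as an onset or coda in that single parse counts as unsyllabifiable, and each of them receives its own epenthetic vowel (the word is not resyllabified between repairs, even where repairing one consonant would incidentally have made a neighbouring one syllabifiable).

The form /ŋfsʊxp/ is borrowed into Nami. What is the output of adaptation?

ʃufsʊxpu

Substitution: /ŋ/ → /ʃ/, giving /ʃfsʊxp/.
Syllabifying with onset maximization leaves /ʃ/, /p/ stranded (at most one coda consonant is licensed; onsets may contain at most 2 consonants).
Epenthesis after each stranded consonant: /ʃ/ → /ʃu/, /p/ → /pu/.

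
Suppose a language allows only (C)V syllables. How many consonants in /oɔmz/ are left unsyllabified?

2

Syllabifying with onset maximization leaves /m/, /z/ stranded (no codas are permitted; onsets are limited to one consonant).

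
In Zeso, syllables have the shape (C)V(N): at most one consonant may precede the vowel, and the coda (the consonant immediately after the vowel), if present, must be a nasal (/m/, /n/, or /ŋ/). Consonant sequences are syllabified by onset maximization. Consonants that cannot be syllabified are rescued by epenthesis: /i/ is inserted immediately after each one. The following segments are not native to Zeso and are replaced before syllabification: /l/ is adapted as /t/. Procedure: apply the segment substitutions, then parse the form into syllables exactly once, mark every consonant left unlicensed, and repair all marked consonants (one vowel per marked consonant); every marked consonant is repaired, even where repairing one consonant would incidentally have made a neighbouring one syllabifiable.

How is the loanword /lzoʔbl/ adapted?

tizoʔibiti

Substitution: /l/ → /t/, giving /tzoʔbt/.
The consonants /t/, /ʔ/, /b/, /t/ cannot be parsed into a legal (C)V(N) syllable (only a nasal (/m/, /n/, or /ŋ/) is licensed in coda position; onsets are limited to one consonant).
Each unlicensed consonant becomes the onset of a new syllable: /t/ → /ti/, /ʔ/ → /ʔi/, /b/ → /bi/, /t/ → /ti/.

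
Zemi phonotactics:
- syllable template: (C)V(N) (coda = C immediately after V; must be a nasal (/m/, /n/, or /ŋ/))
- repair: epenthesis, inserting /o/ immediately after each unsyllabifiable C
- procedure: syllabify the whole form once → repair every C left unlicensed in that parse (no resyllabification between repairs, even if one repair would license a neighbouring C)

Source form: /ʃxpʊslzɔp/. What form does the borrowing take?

ʃoxopʊsolozɔpo

The consonants /ʃ/, /x/, /s/, /l/, /p/ cannot be parsed into a legal (C)V(N) syllable (only a nasal (/m/, /n/, or /ŋ/) is licensed in coda position; onsets are limited to one consonant).
Epenthesis after each stranded consonant: /ʃ/ → /ʃo/, /x/ → /xo/, /s/ → /so/, /l/ → /lo/, /p/ → /po/.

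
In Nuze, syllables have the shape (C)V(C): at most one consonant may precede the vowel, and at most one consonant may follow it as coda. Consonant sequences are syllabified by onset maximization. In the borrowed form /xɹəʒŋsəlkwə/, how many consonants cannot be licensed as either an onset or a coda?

Syllabifying with onset maximization leaves /x/, /ŋ/, /k/ stranded (at most one coda consonant is licensed; onsets are limited to one consonant).

3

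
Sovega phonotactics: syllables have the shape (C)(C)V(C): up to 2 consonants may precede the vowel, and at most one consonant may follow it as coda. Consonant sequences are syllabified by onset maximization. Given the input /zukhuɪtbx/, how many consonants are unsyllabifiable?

The consonants /b/, /x/ cannot be parsed into a legal (C)(C)V(C) syllable (at most one coda consonant is licensed; onsets may contain at most 2 consonants).

2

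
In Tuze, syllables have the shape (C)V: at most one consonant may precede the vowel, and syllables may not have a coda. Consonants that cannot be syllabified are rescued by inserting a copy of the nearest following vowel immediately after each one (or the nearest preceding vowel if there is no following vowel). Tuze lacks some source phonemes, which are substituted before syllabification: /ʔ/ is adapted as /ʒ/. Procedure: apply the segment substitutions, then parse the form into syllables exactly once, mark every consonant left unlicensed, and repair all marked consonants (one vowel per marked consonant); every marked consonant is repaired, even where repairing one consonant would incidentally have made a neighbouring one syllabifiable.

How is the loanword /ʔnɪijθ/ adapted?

ʒɪnɪijiθi

Substitution: /ʔ/ → /ʒ/, giving /ʒnɪijθ/.
The consonants /ʒ/, /j/, /θ/ cannot be parsed into a legal (C)V syllable (no codas are permitted; onsets are limited to one consonant).
Epenthesis after each stranded consonant: /ʒ/ → /ʒɪ/, /j/ → /ji/, /θ/ → /θi/.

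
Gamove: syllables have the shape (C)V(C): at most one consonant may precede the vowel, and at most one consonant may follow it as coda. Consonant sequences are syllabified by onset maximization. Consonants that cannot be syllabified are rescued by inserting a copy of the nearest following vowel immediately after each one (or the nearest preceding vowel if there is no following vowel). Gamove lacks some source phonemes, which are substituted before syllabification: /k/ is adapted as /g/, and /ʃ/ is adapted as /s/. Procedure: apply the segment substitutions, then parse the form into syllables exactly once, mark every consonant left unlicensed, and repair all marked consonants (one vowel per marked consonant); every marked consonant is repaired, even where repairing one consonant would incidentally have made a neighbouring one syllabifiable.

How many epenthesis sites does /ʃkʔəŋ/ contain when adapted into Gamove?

After substitution the input is /sgʔəŋ/.
The unsyllabifiable consonants are /s/, /g/; each receives one epenthetic vowel.

2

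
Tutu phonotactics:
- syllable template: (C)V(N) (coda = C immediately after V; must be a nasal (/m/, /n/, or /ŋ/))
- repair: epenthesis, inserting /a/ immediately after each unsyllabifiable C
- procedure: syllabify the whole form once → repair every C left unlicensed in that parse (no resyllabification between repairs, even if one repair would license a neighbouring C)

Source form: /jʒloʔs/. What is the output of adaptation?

Under (C)V(N), the unsyllabifiable consonants are /j/, /ʒ/, /ʔ/, /s/ (only a nasal (/m/, /n/, or /ŋ/) is licensed in coda position; onsets are limited to one consonant).
Inserting the epenthetic vowel yields /j/ → /ja/, /ʒ/ → /ʒa/, /ʔ/ → /ʔa/, /s/ → /sa/.

jaʒaloʔasa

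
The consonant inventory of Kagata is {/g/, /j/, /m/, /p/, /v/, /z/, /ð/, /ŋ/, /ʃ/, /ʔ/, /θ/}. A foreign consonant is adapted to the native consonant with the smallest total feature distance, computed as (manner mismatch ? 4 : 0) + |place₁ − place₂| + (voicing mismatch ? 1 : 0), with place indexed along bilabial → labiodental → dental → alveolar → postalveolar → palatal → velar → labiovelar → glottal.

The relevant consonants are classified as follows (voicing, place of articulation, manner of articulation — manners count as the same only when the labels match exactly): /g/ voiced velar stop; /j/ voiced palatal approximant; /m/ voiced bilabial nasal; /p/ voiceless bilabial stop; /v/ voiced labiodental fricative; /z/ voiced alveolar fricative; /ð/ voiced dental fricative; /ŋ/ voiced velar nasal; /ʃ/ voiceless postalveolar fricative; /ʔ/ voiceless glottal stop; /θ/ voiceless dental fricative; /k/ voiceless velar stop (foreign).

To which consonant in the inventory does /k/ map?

/g/ is closest: same manner (stop), place distance 0 (velar→velar), voicing differs (+1); total 1. Next closest is /ʔ/ at distance 2.

g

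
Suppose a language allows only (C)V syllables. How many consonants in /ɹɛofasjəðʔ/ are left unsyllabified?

Under (C)V, the unsyllabifiable consonants are /s/, /ð/, /ʔ/ (no codas are permitted; onsets are limited to one consonant).

3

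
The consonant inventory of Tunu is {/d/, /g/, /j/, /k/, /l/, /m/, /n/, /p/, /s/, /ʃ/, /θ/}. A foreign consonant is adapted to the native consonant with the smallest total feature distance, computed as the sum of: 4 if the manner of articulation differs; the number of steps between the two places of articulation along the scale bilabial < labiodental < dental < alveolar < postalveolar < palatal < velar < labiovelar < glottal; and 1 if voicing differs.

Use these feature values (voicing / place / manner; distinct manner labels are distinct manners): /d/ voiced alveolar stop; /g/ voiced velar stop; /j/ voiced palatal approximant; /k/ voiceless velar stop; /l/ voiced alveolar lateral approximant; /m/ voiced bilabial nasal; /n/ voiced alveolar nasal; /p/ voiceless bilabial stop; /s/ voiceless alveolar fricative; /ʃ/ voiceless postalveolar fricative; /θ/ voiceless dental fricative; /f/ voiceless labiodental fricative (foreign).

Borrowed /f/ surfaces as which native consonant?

/θ/ is closest: same manner (fricative), place distance 1 (labiodental→dental), same voicing; total 1. Next closest is /s/ at distance 2.

θ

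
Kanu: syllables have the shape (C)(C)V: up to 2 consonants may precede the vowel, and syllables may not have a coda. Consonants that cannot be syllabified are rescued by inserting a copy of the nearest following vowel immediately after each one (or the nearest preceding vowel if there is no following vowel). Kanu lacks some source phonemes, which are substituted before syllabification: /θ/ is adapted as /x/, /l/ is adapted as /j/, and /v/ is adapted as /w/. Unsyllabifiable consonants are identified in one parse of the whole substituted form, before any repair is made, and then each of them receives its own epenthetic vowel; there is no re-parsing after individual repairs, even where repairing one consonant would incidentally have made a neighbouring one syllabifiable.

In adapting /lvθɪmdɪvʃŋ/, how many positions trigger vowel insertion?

After substitution the input is /jwxɪmdɪwʃŋ/.
The unsyllabifiable consonants are /j/, /w/, /ʃ/, /ŋ/; each receives one epenthetic vowel.

4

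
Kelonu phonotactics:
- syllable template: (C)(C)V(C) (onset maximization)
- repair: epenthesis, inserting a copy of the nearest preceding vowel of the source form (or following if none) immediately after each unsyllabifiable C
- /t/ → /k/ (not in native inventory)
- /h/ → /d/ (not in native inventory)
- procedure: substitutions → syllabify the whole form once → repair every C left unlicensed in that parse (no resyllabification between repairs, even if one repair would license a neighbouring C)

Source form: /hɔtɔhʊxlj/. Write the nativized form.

Substitution: /h/ → /d/, /t/ → /k/, giving /dɔkɔdʊxlj/.
The consonants /l/, /j/ cannot be parsed into a legal (C)(C)V(C) syllable (at most one coda consonant is licensed; onsets may contain at most 2 consonants).
Each unlicensed consonant becomes the onset of a new syllable: /l/ → /lʊ/, /j/ → /jʊ/.

dɔkɔdʊxlʊjʊ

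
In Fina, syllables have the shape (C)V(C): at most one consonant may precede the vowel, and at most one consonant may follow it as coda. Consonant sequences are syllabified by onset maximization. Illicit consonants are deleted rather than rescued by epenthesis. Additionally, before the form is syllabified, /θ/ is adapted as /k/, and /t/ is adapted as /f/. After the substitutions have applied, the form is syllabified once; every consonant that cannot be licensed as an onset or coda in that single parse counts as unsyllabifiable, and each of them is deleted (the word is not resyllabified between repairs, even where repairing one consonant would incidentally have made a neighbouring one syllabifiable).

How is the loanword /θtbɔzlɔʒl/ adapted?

Substitution: /θ/ → /k/, /t/ → /f/, giving /kfbɔzlɔʒl/.
The consonants /k/, /f/, /l/ cannot be parsed into a legal (C)V(C) syllable (at most one coda consonant is licensed; onsets are limited to one consonant).
Deleting the stranded consonants removes /k/, /f/, /l/.

bɔzlɔʒ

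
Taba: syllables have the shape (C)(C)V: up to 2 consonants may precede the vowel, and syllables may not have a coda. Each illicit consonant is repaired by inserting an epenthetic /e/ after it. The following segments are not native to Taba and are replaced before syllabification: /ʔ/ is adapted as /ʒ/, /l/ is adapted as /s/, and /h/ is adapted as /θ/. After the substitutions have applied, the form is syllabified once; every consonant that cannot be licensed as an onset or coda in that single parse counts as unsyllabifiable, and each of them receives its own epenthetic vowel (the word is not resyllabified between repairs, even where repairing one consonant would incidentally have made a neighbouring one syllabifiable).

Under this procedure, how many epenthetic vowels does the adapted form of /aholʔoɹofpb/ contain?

3

After substitution the input is /aθosʒoɹofpb/.
The unsyllabifiable consonants are /f/, /p/, /b/; each receives one epenthetic vowel.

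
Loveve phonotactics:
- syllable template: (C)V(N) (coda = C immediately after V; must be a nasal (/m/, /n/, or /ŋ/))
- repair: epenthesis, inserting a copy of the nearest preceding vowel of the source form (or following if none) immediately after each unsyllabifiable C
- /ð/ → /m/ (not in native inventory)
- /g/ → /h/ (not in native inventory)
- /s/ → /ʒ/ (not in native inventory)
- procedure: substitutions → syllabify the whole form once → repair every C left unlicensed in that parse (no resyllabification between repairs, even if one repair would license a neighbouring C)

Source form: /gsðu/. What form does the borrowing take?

Substitution: /g/ → /h/, /s/ → /ʒ/, /ð/ → /m/, giving /hʒmu/.
Under (C)V(N), the unsyllabifiable consonants are /h/, /ʒ/ (only a nasal (/m/, /n/, or /ŋ/) is licensed in coda position; onsets are limited to one consonant).
Inserting the epenthetic vowel yields /h/ → /hu/, /ʒ/ → /ʒu/.

huʒumu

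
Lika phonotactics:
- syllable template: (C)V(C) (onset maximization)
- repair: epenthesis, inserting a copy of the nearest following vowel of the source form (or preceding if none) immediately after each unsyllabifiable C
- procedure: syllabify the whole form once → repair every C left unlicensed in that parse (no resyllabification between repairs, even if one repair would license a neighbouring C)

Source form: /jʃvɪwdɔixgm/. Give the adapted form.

jɪʃɪvɪwdɔixgimi

Syllabifying with onset maximization leaves /j/, /ʃ/, /g/, /m/ stranded (at most one coda consonant is licensed; onsets are limited to one consonant).
Epenthesis after each stranded consonant: /j/ → /jɪ/, /ʃ/ → /ʃɪ/, /g/ → /gi/, /m/ → /mi/.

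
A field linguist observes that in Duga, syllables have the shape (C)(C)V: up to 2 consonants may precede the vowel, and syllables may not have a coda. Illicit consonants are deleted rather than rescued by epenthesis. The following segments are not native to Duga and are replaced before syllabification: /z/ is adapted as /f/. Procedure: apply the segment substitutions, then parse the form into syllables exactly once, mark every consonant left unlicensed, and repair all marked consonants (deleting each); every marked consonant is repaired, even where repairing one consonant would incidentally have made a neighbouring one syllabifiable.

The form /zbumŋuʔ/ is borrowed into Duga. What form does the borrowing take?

fbumŋu

Substitution: /z/ → /f/, giving /fbumŋuʔ/.
Under (C)(C)V, the unsyllabifiable consonants are /ʔ/ (no codas are permitted; onsets may contain at most 2 consonants).
Deleting the stranded consonants removes /ʔ/.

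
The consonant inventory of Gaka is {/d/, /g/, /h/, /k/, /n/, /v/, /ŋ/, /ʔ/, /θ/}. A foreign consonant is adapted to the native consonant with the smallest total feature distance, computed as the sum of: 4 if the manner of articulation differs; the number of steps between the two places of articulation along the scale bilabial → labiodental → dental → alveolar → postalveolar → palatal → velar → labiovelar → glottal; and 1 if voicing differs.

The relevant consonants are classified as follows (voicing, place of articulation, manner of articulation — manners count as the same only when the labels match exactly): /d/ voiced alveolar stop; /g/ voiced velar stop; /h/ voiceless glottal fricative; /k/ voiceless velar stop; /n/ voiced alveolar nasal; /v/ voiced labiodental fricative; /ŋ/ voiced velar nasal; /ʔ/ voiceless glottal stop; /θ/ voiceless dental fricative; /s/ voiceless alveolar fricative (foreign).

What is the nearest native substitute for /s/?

θ

/θ/ is closest: same manner (fricative), place distance 1 (alveolar→dental), same voicing; total 1. Next closest is /v/ at distance 3.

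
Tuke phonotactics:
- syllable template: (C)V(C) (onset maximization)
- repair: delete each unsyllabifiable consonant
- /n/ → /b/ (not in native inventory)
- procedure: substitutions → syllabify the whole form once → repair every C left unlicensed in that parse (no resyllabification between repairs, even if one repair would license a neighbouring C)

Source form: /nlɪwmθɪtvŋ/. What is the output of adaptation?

Substitution: /n/ → /b/, giving /blɪwmθɪtvŋ/.
The consonants /b/, /m/, /v/, /ŋ/ cannot be parsed into a legal (C)V(C) syllable (at most one coda consonant is licensed; onsets are limited to one consonant).
Deleting the stranded consonants removes /b/, /m/, /v/, /ŋ/.

lɪwθɪt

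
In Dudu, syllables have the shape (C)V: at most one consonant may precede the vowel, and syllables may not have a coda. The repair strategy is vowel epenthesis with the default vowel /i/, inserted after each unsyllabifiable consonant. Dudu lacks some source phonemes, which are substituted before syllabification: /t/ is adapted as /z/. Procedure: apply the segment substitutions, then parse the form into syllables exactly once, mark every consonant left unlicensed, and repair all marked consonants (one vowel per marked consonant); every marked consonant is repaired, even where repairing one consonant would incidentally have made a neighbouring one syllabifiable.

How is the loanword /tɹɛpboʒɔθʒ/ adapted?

ziɹɛpiboʒɔθiʒi

Substitution: /t/ → /z/, giving /zɹɛpboʒɔθʒ/.
Syllabifying with onset maximization leaves /z/, /p/, /θ/, /ʒ/ stranded (no codas are permitted; onsets are limited to one consonant).
Each unlicensed consonant becomes the onset of a new syllable: /z/ → /zi/, /p/ → /pi/, /θ/ → /θi/, /ʒ/ → /ʒi/.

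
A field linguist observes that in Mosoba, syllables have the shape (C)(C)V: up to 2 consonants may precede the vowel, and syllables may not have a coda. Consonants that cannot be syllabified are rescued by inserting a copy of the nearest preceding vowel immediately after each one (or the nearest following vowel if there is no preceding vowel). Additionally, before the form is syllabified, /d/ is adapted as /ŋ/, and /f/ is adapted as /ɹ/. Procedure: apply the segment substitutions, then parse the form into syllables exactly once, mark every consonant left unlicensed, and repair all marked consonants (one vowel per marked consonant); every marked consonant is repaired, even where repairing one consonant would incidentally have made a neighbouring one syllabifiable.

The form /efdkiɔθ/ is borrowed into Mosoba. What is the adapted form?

eɹeŋkiɔθɔ

Substitution: /f/ → /ɹ/, /d/ → /ŋ/, giving /eɹŋkiɔθ/.
Syllabifying with onset maximization leaves /ɹ/, /θ/ stranded (no codas are permitted; onsets may contain at most 2 consonants).
Each unlicensed consonant becomes the onset of a new syllable: /ɹ/ → /ɹe/, /θ/ → /θɔ/.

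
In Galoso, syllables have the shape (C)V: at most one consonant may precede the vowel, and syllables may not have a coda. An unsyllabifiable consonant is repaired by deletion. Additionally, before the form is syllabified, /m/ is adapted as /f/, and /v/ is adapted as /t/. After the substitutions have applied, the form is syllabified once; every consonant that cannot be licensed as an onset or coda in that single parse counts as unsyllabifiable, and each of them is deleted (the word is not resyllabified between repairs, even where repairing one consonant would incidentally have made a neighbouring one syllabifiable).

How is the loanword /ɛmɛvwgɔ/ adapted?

Substitution: /m/ → /f/, /v/ → /t/, giving /ɛfɛtwgɔ/.
Syllabifying with onset maximization leaves /t/, /w/ stranded (no codas are permitted; onsets are limited to one consonant).
Each unlicensed consonant is deleted: /t/, /w/.

ɛfɛgɔ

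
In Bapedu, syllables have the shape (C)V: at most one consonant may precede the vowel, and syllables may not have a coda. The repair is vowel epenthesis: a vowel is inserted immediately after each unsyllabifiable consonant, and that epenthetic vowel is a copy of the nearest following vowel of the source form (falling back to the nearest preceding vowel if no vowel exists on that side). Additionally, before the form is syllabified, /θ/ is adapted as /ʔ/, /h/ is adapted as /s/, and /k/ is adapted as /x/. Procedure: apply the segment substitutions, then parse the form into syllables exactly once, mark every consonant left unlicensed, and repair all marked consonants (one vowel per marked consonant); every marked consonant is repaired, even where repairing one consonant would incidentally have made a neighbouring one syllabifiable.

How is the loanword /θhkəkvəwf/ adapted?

ʔəsəxəxəvəwəfə

Substitution: /θ/ → /ʔ/, /h/ → /s/, /k/ → /x/, giving /ʔsxəxvəwf/.
Under (C)V, the unsyllabifiable consonants are /ʔ/, /s/, /x/, /w/, /f/ (no codas are permitted; onsets are limited to one consonant).
Inserting the epenthetic vowel yields /ʔ/ → /ʔə/, /s/ → /sə/, /x/ → /xə/, /w/ → /wə/, /f/ → /fə/.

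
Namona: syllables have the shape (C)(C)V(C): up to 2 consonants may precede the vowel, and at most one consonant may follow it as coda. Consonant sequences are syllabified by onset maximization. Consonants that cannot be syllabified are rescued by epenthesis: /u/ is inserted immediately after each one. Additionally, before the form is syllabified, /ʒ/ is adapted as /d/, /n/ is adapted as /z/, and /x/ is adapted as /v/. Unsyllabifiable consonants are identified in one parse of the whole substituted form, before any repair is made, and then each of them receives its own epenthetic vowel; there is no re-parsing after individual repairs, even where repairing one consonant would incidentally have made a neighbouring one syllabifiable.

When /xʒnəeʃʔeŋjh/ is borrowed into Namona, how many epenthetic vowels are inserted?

After substitution the input is /vdzəeʃʔeŋjh/.
The unsyllabifiable consonants are /v/, /j/, /h/; each receives one epenthetic vowel.

3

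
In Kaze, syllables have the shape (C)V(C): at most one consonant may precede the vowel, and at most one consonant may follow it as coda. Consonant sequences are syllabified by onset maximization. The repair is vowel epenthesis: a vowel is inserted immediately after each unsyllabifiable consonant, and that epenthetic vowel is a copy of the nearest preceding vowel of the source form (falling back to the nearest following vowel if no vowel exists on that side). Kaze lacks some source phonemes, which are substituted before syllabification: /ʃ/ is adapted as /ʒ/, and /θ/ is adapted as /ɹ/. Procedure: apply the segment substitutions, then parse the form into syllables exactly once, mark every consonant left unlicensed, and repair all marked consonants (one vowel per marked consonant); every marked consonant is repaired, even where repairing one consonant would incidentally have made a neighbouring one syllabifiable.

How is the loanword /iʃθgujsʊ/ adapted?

iʒɹigujsʊ

Substitution: /ʃ/ → /ʒ/, /θ/ → /ɹ/, giving /iʒɹgujsʊ/.
Syllabifying with onset maximization leaves /ɹ/ stranded (at most one coda consonant is licensed; onsets are limited to one consonant).
Inserting the epenthetic vowel yields /ɹ/ → /ɹi/.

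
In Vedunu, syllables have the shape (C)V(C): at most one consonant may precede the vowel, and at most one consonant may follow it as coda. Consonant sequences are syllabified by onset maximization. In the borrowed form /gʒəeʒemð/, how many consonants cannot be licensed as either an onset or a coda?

The consonants /g/, /ð/ cannot be parsed into a legal (C)V(C) syllable (at most one coda consonant is licensed; onsets are limited to one consonant).

2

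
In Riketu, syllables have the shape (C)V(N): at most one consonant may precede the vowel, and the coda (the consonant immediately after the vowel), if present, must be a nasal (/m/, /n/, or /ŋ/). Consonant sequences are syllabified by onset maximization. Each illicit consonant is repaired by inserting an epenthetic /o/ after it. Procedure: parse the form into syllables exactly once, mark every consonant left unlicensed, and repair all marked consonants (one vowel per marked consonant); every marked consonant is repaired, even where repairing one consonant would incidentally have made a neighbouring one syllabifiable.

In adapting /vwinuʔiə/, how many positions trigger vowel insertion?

1

The unsyllabifiable consonants are /v/; each receives one epenthetic vowel.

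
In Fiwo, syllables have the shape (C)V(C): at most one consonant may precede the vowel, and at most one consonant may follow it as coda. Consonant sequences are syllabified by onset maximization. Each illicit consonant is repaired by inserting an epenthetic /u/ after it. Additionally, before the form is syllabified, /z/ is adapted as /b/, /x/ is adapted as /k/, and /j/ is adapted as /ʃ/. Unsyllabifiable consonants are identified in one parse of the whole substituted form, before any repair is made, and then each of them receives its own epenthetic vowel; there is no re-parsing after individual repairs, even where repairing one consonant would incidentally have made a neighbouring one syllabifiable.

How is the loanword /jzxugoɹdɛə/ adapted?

Substitution: /j/ → /ʃ/, /z/ → /b/, /x/ → /k/, giving /ʃbkugoɹdɛə/.
The consonants /ʃ/, /b/ cannot be parsed into a legal (C)V(C) syllable (at most one coda consonant is licensed; onsets are limited to one consonant).
Inserting the epenthetic vowel yields /ʃ/ → /ʃu/, /b/ → /bu/.

ʃubukugoɹdɛə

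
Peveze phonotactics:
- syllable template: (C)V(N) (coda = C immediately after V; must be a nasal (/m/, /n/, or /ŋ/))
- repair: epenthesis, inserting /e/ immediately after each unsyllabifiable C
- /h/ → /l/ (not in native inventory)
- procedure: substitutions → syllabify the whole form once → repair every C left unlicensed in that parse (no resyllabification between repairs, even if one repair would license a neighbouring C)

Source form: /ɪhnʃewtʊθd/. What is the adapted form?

ɪleneʃewetʊθede

Substitution: /h/ → /l/, giving /ɪlnʃewtʊθd/.
Under (C)V(N), the unsyllabifiable consonants are /l/, /n/, /w/, /θ/, /d/ (only a nasal (/m/, /n/, or /ŋ/) is licensed in coda position; onsets are limited to one consonant).
Each unlicensed consonant becomes the onset of a new syllable: /l/ → /le/, /n/ → /ne/, /w/ → /we/, /θ/ → /θe/, /d/ → /de/.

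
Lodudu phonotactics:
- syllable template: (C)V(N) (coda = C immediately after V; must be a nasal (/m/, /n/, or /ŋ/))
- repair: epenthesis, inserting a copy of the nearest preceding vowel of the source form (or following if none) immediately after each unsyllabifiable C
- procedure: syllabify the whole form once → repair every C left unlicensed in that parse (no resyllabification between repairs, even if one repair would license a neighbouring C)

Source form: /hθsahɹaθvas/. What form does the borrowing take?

haθasahaɹaθavasa

The consonants /h/, /θ/, /h/, /θ/, /s/ cannot be parsed into a legal (C)V(N) syllable (only a nasal (/m/, /n/, or /ŋ/) is licensed in coda position; onsets are limited to one consonant).
Inserting the epenthetic vowel yields /h/ → /ha/, /θ/ → /θa/, /h/ → /ha/, /θ/ → /θa/, /s/ → /sa/.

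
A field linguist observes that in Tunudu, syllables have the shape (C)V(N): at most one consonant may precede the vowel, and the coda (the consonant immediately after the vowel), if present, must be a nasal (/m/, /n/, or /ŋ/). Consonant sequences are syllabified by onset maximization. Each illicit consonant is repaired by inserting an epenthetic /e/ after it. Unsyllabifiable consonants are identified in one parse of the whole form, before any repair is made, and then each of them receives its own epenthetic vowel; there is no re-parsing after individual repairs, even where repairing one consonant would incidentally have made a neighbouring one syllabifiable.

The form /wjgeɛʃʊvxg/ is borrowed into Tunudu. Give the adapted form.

Syllabifying with onset maximization leaves /w/, /j/, /v/, /x/, /g/ stranded (only a nasal (/m/, /n/, or /ŋ/) is licensed in coda position; onsets are limited to one consonant).
Each unlicensed consonant becomes the onset of a new syllable: /w/ → /we/, /j/ → /je/, /v/ → /ve/, /x/ → /xe/, /g/ → /ge/.

wejegeɛʃʊvexege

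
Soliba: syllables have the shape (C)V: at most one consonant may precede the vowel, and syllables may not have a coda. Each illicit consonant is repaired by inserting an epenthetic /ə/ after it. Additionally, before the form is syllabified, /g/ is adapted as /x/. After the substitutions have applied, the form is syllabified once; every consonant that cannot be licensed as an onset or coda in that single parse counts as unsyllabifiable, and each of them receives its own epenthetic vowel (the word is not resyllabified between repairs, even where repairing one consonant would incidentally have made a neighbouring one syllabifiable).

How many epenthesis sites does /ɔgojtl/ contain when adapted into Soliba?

After substitution the input is /ɔxojtl/.
The unsyllabifiable consonants are /j/, /t/, /l/; each receives one epenthetic vowel.

3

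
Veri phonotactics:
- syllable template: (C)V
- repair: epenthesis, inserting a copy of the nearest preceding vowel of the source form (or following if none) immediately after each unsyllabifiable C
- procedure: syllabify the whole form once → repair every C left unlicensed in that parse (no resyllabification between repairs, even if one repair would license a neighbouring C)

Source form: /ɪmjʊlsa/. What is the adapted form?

Syllabifying with onset maximization leaves /m/, /l/ stranded (no codas are permitted; onsets are limited to one consonant).
Epenthesis after each stranded consonant: /m/ → /mɪ/, /l/ → /lʊ/.

ɪmɪjʊlʊsa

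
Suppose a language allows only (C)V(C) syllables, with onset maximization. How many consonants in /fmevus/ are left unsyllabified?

The consonants /f/ cannot be parsed into a legal (C)V(C) syllable (at most one coda consonant is licensed; onsets are limited to one consonant).

1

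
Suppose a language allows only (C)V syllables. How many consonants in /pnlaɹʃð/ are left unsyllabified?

Under (C)V, the unsyllabifiable consonants are /p/, /n/, /ɹ/, /ʃ/, /ð/ (no codas are permitted; onsets are limited to one consonant).

5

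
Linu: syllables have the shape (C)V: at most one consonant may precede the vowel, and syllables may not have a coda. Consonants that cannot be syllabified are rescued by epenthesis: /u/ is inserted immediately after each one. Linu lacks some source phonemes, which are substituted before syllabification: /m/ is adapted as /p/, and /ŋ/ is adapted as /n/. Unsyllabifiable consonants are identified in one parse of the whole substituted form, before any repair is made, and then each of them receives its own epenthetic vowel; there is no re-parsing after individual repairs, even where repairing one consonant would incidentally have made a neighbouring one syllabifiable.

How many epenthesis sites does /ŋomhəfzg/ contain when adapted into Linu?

4

After substitution the input is /nophəfzg/.
The unsyllabifiable consonants are /p/, /f/, /z/, /g/; each receives one epenthetic vowel.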